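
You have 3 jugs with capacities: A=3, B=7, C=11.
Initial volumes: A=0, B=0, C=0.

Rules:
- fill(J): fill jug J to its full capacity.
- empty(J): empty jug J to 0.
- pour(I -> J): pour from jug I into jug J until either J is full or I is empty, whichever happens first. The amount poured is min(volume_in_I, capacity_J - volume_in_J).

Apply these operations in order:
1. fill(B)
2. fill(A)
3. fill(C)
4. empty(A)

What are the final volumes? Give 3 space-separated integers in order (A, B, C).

Step 1: fill(B) -> (A=0 B=7 C=0)
Step 2: fill(A) -> (A=3 B=7 C=0)
Step 3: fill(C) -> (A=3 B=7 C=11)
Step 4: empty(A) -> (A=0 B=7 C=11)

Answer: 0 7 11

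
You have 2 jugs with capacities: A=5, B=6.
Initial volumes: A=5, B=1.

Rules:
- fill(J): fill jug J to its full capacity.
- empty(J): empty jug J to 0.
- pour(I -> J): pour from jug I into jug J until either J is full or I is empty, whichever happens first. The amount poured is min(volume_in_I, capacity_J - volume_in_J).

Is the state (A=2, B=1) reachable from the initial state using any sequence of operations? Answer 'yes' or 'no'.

Answer: no

Derivation:
BFS explored all 22 reachable states.
Reachable set includes: (0,0), (0,1), (0,2), (0,3), (0,4), (0,5), (0,6), (1,0), (1,6), (2,0), (2,6), (3,0) ...
Target (A=2, B=1) not in reachable set → no.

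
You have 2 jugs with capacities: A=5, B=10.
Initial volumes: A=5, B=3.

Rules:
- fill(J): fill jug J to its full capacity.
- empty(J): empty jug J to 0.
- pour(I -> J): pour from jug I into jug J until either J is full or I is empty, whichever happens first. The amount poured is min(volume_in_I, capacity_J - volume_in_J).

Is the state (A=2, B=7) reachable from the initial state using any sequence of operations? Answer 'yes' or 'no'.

BFS explored all 12 reachable states.
Reachable set includes: (0,0), (0,3), (0,5), (0,8), (0,10), (3,0), (3,10), (5,0), (5,3), (5,5), (5,8), (5,10)
Target (A=2, B=7) not in reachable set → no.

Answer: no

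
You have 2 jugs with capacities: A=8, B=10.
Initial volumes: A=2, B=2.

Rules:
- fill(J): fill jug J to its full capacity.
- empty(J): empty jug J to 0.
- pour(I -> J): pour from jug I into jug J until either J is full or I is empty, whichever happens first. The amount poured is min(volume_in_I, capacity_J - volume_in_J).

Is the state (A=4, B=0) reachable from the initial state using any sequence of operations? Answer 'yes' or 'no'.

Answer: yes

Derivation:
BFS from (A=2, B=2):
  1. pour(B -> A) -> (A=4 B=0)
Target reached → yes.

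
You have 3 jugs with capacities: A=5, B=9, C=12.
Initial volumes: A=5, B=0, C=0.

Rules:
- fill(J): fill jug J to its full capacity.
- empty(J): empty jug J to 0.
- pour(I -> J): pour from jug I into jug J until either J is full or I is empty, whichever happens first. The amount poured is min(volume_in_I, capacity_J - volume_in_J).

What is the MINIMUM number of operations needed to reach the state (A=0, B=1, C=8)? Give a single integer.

Answer: 8

Derivation:
BFS from (A=5, B=0, C=0). One shortest path:
  1. fill(B) -> (A=5 B=9 C=0)
  2. pour(B -> C) -> (A=5 B=0 C=9)
  3. pour(A -> B) -> (A=0 B=5 C=9)
  4. pour(C -> A) -> (A=5 B=5 C=4)
  5. pour(A -> B) -> (A=1 B=9 C=4)
  6. pour(B -> C) -> (A=1 B=1 C=12)
  7. pour(C -> A) -> (A=5 B=1 C=8)
  8. empty(A) -> (A=0 B=1 C=8)
Reached target in 8 moves.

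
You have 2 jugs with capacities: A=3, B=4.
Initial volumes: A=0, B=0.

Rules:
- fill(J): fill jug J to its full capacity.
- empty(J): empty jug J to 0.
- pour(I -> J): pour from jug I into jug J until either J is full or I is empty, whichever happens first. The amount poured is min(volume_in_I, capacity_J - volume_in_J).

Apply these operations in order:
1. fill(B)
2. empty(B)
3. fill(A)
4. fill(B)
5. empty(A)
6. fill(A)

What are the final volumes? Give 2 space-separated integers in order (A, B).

Answer: 3 4

Derivation:
Step 1: fill(B) -> (A=0 B=4)
Step 2: empty(B) -> (A=0 B=0)
Step 3: fill(A) -> (A=3 B=0)
Step 4: fill(B) -> (A=3 B=4)
Step 5: empty(A) -> (A=0 B=4)
Step 6: fill(A) -> (A=3 B=4)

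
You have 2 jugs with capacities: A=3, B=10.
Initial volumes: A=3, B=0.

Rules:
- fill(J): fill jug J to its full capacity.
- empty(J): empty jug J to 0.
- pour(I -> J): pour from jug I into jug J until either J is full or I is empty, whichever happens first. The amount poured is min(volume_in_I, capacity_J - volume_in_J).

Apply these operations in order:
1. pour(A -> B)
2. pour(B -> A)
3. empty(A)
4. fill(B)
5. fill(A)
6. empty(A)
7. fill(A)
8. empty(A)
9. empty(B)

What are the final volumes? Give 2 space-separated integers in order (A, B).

Answer: 0 0

Derivation:
Step 1: pour(A -> B) -> (A=0 B=3)
Step 2: pour(B -> A) -> (A=3 B=0)
Step 3: empty(A) -> (A=0 B=0)
Step 4: fill(B) -> (A=0 B=10)
Step 5: fill(A) -> (A=3 B=10)
Step 6: empty(A) -> (A=0 B=10)
Step 7: fill(A) -> (A=3 B=10)
Step 8: empty(A) -> (A=0 B=10)
Step 9: empty(B) -> (A=0 B=0)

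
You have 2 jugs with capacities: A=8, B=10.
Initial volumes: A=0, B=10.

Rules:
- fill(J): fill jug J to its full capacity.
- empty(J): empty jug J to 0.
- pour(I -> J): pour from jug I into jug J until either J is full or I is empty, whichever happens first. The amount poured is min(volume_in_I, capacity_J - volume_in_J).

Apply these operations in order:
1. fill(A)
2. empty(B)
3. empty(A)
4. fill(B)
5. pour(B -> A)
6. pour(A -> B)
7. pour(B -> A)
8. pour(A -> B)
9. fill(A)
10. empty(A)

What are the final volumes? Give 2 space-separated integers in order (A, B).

Answer: 0 10

Derivation:
Step 1: fill(A) -> (A=8 B=10)
Step 2: empty(B) -> (A=8 B=0)
Step 3: empty(A) -> (A=0 B=0)
Step 4: fill(B) -> (A=0 B=10)
Step 5: pour(B -> A) -> (A=8 B=2)
Step 6: pour(A -> B) -> (A=0 B=10)
Step 7: pour(B -> A) -> (A=8 B=2)
Step 8: pour(A -> B) -> (A=0 B=10)
Step 9: fill(A) -> (A=8 B=10)
Step 10: empty(A) -> (A=0 B=10)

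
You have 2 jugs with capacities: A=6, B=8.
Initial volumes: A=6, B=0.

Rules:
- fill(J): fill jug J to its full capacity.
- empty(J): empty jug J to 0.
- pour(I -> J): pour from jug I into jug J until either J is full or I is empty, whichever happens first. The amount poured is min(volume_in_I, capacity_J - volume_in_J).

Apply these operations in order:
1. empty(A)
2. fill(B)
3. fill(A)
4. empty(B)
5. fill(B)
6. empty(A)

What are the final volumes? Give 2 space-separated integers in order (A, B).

Answer: 0 8

Derivation:
Step 1: empty(A) -> (A=0 B=0)
Step 2: fill(B) -> (A=0 B=8)
Step 3: fill(A) -> (A=6 B=8)
Step 4: empty(B) -> (A=6 B=0)
Step 5: fill(B) -> (A=6 B=8)
Step 6: empty(A) -> (A=0 B=8)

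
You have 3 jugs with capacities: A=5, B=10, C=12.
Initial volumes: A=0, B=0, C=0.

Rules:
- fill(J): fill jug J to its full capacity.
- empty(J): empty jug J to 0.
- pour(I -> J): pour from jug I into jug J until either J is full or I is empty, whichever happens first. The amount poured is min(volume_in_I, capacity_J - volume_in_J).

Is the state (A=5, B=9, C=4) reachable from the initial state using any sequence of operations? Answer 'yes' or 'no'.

Answer: yes

Derivation:
BFS from (A=0, B=0, C=0):
  1. fill(C) -> (A=0 B=0 C=12)
  2. pour(C -> B) -> (A=0 B=10 C=2)
  3. empty(B) -> (A=0 B=0 C=2)
  4. pour(C -> A) -> (A=2 B=0 C=0)
  5. fill(C) -> (A=2 B=0 C=12)
  6. pour(C -> B) -> (A=2 B=10 C=2)
  7. empty(B) -> (A=2 B=0 C=2)
  8. pour(C -> A) -> (A=4 B=0 C=0)
  9. fill(C) -> (A=4 B=0 C=12)
  10. pour(C -> B) -> (A=4 B=10 C=2)
  11. empty(B) -> (A=4 B=0 C=2)
  12. pour(C -> B) -> (A=4 B=2 C=0)
  13. fill(C) -> (A=4 B=2 C=12)
  14. pour(C -> B) -> (A=4 B=10 C=4)
  15. pour(B -> A) -> (A=5 B=9 C=4)
Target reached → yes.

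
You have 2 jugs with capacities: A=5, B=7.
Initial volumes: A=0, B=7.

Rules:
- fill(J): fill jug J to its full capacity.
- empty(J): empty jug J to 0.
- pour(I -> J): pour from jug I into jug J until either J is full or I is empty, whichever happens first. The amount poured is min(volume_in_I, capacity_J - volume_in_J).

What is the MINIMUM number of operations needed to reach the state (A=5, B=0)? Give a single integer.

Answer: 2

Derivation:
BFS from (A=0, B=7). One shortest path:
  1. fill(A) -> (A=5 B=7)
  2. empty(B) -> (A=5 B=0)
Reached target in 2 moves.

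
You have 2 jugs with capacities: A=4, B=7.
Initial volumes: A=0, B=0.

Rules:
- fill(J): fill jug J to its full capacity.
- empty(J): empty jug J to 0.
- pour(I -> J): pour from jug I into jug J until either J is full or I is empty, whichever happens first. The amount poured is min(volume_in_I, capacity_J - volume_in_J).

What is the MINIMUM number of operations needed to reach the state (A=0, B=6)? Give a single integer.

Answer: 7

Derivation:
BFS from (A=0, B=0). One shortest path:
  1. fill(B) -> (A=0 B=7)
  2. pour(B -> A) -> (A=4 B=3)
  3. empty(A) -> (A=0 B=3)
  4. pour(B -> A) -> (A=3 B=0)
  5. fill(B) -> (A=3 B=7)
  6. pour(B -> A) -> (A=4 B=6)
  7. empty(A) -> (A=0 B=6)
Reached target in 7 moves.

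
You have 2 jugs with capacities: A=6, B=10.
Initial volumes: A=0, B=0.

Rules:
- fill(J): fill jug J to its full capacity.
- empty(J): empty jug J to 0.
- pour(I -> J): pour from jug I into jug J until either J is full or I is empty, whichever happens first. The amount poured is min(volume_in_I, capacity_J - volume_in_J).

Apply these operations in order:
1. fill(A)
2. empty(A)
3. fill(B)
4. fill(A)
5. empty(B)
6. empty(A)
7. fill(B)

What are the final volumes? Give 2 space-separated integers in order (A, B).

Step 1: fill(A) -> (A=6 B=0)
Step 2: empty(A) -> (A=0 B=0)
Step 3: fill(B) -> (A=0 B=10)
Step 4: fill(A) -> (A=6 B=10)
Step 5: empty(B) -> (A=6 B=0)
Step 6: empty(A) -> (A=0 B=0)
Step 7: fill(B) -> (A=0 B=10)

Answer: 0 10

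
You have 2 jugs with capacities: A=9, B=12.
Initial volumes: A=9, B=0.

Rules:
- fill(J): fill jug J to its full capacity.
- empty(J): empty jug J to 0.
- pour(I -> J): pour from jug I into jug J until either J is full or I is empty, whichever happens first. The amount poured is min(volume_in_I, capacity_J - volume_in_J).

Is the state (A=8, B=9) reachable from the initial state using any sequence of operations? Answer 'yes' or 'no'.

BFS explored all 14 reachable states.
Reachable set includes: (0,0), (0,3), (0,6), (0,9), (0,12), (3,0), (3,12), (6,0), (6,12), (9,0), (9,3), (9,6) ...
Target (A=8, B=9) not in reachable set → no.

Answer: no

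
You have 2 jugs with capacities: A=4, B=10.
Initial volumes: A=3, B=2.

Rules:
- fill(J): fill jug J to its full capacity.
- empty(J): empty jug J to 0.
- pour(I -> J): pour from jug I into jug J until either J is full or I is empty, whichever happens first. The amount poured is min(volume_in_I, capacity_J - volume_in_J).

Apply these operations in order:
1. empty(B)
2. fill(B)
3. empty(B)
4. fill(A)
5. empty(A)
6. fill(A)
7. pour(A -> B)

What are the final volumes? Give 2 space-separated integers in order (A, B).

Step 1: empty(B) -> (A=3 B=0)
Step 2: fill(B) -> (A=3 B=10)
Step 3: empty(B) -> (A=3 B=0)
Step 4: fill(A) -> (A=4 B=0)
Step 5: empty(A) -> (A=0 B=0)
Step 6: fill(A) -> (A=4 B=0)
Step 7: pour(A -> B) -> (A=0 B=4)

Answer: 0 4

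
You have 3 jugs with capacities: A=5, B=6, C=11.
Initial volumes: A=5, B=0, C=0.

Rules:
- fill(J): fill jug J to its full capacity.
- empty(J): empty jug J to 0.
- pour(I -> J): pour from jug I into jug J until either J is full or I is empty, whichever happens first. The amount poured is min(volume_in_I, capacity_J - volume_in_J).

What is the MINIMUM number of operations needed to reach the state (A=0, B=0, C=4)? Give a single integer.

BFS from (A=5, B=0, C=0). One shortest path:
  1. pour(A -> B) -> (A=0 B=5 C=0)
  2. fill(A) -> (A=5 B=5 C=0)
  3. pour(A -> B) -> (A=4 B=6 C=0)
  4. empty(B) -> (A=4 B=0 C=0)
  5. pour(A -> C) -> (A=0 B=0 C=4)
Reached target in 5 moves.

Answer: 5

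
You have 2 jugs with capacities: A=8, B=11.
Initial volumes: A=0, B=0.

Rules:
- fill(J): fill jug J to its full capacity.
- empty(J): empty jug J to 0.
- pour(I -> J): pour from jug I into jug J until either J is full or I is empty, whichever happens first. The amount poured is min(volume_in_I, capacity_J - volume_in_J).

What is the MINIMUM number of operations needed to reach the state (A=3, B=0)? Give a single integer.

Answer: 4

Derivation:
BFS from (A=0, B=0). One shortest path:
  1. fill(B) -> (A=0 B=11)
  2. pour(B -> A) -> (A=8 B=3)
  3. empty(A) -> (A=0 B=3)
  4. pour(B -> A) -> (A=3 B=0)
Reached target in 4 moves.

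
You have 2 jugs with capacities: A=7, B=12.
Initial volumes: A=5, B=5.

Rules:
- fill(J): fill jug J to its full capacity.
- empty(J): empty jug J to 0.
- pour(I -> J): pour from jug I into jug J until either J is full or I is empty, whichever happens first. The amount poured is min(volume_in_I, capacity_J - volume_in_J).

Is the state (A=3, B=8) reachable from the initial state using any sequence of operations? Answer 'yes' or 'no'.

BFS explored all 39 reachable states.
Reachable set includes: (0,0), (0,1), (0,2), (0,3), (0,4), (0,5), (0,6), (0,7), (0,8), (0,9), (0,10), (0,11) ...
Target (A=3, B=8) not in reachable set → no.

Answer: no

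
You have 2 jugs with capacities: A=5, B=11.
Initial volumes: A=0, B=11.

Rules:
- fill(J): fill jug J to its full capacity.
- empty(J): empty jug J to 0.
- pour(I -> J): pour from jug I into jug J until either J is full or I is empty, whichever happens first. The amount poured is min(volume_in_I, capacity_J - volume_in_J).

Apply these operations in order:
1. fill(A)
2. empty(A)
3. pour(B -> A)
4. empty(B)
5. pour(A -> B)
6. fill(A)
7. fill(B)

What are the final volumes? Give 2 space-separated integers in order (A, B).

Answer: 5 11

Derivation:
Step 1: fill(A) -> (A=5 B=11)
Step 2: empty(A) -> (A=0 B=11)
Step 3: pour(B -> A) -> (A=5 B=6)
Step 4: empty(B) -> (A=5 B=0)
Step 5: pour(A -> B) -> (A=0 B=5)
Step 6: fill(A) -> (A=5 B=5)
Step 7: fill(B) -> (A=5 B=11)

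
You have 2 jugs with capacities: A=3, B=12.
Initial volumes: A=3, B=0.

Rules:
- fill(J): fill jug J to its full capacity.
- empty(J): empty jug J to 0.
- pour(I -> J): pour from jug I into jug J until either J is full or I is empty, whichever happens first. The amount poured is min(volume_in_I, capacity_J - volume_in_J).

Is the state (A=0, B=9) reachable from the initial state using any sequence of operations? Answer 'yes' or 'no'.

Answer: yes

Derivation:
BFS from (A=3, B=0):
  1. empty(A) -> (A=0 B=0)
  2. fill(B) -> (A=0 B=12)
  3. pour(B -> A) -> (A=3 B=9)
  4. empty(A) -> (A=0 B=9)
Target reached → yes.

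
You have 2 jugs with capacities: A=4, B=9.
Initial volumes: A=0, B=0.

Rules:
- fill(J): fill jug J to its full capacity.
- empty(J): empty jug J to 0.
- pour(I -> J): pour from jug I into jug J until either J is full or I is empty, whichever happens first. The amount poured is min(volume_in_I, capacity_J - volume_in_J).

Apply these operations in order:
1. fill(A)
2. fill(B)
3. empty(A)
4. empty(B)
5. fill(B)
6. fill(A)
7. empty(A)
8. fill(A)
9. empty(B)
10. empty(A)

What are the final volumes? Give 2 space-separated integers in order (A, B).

Step 1: fill(A) -> (A=4 B=0)
Step 2: fill(B) -> (A=4 B=9)
Step 3: empty(A) -> (A=0 B=9)
Step 4: empty(B) -> (A=0 B=0)
Step 5: fill(B) -> (A=0 B=9)
Step 6: fill(A) -> (A=4 B=9)
Step 7: empty(A) -> (A=0 B=9)
Step 8: fill(A) -> (A=4 B=9)
Step 9: empty(B) -> (A=4 B=0)
Step 10: empty(A) -> (A=0 B=0)

Answer: 0 0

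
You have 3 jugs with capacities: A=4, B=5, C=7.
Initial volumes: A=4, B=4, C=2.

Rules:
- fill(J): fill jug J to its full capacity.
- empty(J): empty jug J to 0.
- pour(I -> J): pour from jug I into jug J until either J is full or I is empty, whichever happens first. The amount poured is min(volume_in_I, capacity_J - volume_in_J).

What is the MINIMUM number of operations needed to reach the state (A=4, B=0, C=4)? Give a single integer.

Answer: 2

Derivation:
BFS from (A=4, B=4, C=2). One shortest path:
  1. empty(C) -> (A=4 B=4 C=0)
  2. pour(B -> C) -> (A=4 B=0 C=4)
Reached target in 2 moves.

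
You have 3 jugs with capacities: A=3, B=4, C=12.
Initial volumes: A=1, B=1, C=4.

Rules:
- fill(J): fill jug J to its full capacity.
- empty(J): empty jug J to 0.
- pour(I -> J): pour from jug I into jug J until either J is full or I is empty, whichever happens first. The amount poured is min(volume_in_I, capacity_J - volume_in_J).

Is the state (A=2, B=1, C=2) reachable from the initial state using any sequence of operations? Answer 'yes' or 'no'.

BFS explored all 195 reachable states.
Reachable set includes: (0,0,0), (0,0,1), (0,0,2), (0,0,3), (0,0,4), (0,0,5), (0,0,6), (0,0,7), (0,0,8), (0,0,9), (0,0,10), (0,0,11) ...
Target (A=2, B=1, C=2) not in reachable set → no.

Answer: no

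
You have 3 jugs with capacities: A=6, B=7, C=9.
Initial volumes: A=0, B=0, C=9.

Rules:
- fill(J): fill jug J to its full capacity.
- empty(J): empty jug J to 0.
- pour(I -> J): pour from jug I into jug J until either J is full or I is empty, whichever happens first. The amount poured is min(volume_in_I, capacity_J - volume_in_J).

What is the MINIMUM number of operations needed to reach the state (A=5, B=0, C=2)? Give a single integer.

BFS from (A=0, B=0, C=9). One shortest path:
  1. fill(A) -> (A=6 B=0 C=9)
  2. pour(A -> B) -> (A=0 B=6 C=9)
  3. fill(A) -> (A=6 B=6 C=9)
  4. pour(A -> B) -> (A=5 B=7 C=9)
  5. empty(B) -> (A=5 B=0 C=9)
  6. pour(C -> B) -> (A=5 B=7 C=2)
  7. empty(B) -> (A=5 B=0 C=2)
Reached target in 7 moves.

Answer: 7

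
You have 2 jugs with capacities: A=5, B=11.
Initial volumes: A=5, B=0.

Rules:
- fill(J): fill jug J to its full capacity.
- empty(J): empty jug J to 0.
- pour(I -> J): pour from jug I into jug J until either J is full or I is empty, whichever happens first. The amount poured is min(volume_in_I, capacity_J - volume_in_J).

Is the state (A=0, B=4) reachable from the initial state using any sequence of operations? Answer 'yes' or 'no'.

BFS from (A=5, B=0):
  1. pour(A -> B) -> (A=0 B=5)
  2. fill(A) -> (A=5 B=5)
  3. pour(A -> B) -> (A=0 B=10)
  4. fill(A) -> (A=5 B=10)
  5. pour(A -> B) -> (A=4 B=11)
  6. empty(B) -> (A=4 B=0)
  7. pour(A -> B) -> (A=0 B=4)
Target reached → yes.

Answer: yes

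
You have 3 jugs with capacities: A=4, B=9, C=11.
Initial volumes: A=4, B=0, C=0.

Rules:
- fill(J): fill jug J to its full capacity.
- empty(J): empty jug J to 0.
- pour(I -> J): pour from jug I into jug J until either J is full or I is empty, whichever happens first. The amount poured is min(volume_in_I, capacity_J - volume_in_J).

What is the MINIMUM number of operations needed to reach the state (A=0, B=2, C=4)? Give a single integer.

Answer: 5

Derivation:
BFS from (A=4, B=0, C=0). One shortest path:
  1. fill(C) -> (A=4 B=0 C=11)
  2. pour(C -> B) -> (A=4 B=9 C=2)
  3. empty(B) -> (A=4 B=0 C=2)
  4. pour(C -> B) -> (A=4 B=2 C=0)
  5. pour(A -> C) -> (A=0 B=2 C=4)
Reached target in 5 moves.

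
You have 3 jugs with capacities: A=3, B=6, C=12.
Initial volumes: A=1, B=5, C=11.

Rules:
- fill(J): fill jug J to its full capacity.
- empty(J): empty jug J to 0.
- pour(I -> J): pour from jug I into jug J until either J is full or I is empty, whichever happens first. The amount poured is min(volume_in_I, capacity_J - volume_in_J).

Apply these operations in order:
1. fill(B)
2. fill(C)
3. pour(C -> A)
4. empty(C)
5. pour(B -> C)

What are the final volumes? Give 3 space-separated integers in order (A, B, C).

Step 1: fill(B) -> (A=1 B=6 C=11)
Step 2: fill(C) -> (A=1 B=6 C=12)
Step 3: pour(C -> A) -> (A=3 B=6 C=10)
Step 4: empty(C) -> (A=3 B=6 C=0)
Step 5: pour(B -> C) -> (A=3 B=0 C=6)

Answer: 3 0 6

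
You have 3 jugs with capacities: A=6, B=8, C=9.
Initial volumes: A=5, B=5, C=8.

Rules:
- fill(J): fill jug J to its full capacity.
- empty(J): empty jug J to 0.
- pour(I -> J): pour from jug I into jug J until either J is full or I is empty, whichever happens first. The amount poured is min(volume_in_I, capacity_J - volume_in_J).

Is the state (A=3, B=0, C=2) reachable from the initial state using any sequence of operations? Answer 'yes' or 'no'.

Answer: yes

Derivation:
BFS from (A=5, B=5, C=8):
  1. empty(A) -> (A=0 B=5 C=8)
  2. pour(C -> A) -> (A=6 B=5 C=2)
  3. pour(A -> B) -> (A=3 B=8 C=2)
  4. empty(B) -> (A=3 B=0 C=2)
Target reached → yes.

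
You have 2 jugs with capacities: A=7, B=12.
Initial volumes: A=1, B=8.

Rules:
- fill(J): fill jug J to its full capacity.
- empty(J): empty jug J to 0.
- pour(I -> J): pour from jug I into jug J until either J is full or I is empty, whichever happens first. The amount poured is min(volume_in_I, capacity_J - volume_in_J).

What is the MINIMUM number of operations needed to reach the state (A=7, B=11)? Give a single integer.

BFS from (A=1, B=8). One shortest path:
  1. fill(B) -> (A=1 B=12)
  2. pour(B -> A) -> (A=7 B=6)
  3. empty(A) -> (A=0 B=6)
  4. pour(B -> A) -> (A=6 B=0)
  5. fill(B) -> (A=6 B=12)
  6. pour(B -> A) -> (A=7 B=11)
Reached target in 6 moves.

Answer: 6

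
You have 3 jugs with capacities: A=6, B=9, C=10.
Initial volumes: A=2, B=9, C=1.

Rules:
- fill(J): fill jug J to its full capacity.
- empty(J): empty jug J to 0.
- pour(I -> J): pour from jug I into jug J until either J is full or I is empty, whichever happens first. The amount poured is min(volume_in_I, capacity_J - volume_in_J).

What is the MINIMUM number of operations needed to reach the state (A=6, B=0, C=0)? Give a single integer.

Answer: 3

Derivation:
BFS from (A=2, B=9, C=1). One shortest path:
  1. fill(A) -> (A=6 B=9 C=1)
  2. empty(B) -> (A=6 B=0 C=1)
  3. empty(C) -> (A=6 B=0 C=0)
Reached target in 3 moves.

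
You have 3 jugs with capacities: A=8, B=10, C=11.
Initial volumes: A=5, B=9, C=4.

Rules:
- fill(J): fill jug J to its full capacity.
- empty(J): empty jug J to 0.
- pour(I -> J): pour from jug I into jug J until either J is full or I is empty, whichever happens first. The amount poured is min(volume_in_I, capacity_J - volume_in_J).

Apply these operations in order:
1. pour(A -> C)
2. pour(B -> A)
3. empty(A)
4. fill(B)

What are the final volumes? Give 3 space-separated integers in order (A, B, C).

Step 1: pour(A -> C) -> (A=0 B=9 C=9)
Step 2: pour(B -> A) -> (A=8 B=1 C=9)
Step 3: empty(A) -> (A=0 B=1 C=9)
Step 4: fill(B) -> (A=0 B=10 C=9)

Answer: 0 10 9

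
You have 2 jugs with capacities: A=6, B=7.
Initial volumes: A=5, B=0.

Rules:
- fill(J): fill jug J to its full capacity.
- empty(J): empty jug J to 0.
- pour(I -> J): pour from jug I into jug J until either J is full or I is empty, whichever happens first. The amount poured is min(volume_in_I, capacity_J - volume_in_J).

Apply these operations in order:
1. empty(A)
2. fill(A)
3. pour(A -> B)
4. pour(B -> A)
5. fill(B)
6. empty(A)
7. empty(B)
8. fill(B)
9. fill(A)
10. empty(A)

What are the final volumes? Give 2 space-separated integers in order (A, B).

Step 1: empty(A) -> (A=0 B=0)
Step 2: fill(A) -> (A=6 B=0)
Step 3: pour(A -> B) -> (A=0 B=6)
Step 4: pour(B -> A) -> (A=6 B=0)
Step 5: fill(B) -> (A=6 B=7)
Step 6: empty(A) -> (A=0 B=7)
Step 7: empty(B) -> (A=0 B=0)
Step 8: fill(B) -> (A=0 B=7)
Step 9: fill(A) -> (A=6 B=7)
Step 10: empty(A) -> (A=0 B=7)

Answer: 0 7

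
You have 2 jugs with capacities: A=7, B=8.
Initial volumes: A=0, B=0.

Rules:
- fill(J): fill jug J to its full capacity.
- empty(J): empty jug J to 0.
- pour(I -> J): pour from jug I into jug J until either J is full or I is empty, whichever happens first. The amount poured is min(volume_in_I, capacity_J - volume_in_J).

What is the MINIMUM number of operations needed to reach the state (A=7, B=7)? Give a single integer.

Answer: 3

Derivation:
BFS from (A=0, B=0). One shortest path:
  1. fill(A) -> (A=7 B=0)
  2. pour(A -> B) -> (A=0 B=7)
  3. fill(A) -> (A=7 B=7)
Reached target in 3 moves.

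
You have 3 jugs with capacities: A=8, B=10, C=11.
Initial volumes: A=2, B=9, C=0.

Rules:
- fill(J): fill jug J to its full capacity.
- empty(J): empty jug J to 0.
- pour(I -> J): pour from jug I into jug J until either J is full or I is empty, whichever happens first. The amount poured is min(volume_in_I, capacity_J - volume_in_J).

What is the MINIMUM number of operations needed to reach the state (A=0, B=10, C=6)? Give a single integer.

BFS from (A=2, B=9, C=0). One shortest path:
  1. fill(A) -> (A=8 B=9 C=0)
  2. empty(B) -> (A=8 B=0 C=0)
  3. pour(A -> B) -> (A=0 B=8 C=0)
  4. fill(A) -> (A=8 B=8 C=0)
  5. pour(A -> B) -> (A=6 B=10 C=0)
  6. pour(A -> C) -> (A=0 B=10 C=6)
Reached target in 6 moves.

Answer: 6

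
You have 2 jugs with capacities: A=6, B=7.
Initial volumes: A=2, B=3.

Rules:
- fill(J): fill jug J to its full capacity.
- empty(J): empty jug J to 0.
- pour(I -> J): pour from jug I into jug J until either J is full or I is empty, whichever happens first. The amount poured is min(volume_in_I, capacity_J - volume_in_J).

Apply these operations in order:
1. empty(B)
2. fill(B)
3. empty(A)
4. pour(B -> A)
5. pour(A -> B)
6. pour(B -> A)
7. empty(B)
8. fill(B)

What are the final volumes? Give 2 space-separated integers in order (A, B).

Step 1: empty(B) -> (A=2 B=0)
Step 2: fill(B) -> (A=2 B=7)
Step 3: empty(A) -> (A=0 B=7)
Step 4: pour(B -> A) -> (A=6 B=1)
Step 5: pour(A -> B) -> (A=0 B=7)
Step 6: pour(B -> A) -> (A=6 B=1)
Step 7: empty(B) -> (A=6 B=0)
Step 8: fill(B) -> (A=6 B=7)

Answer: 6 7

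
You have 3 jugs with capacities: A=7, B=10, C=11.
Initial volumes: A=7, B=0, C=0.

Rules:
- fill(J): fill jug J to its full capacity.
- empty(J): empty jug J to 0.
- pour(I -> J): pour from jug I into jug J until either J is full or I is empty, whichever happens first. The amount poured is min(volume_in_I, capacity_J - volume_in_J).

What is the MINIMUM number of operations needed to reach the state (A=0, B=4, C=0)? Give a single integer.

Answer: 5

Derivation:
BFS from (A=7, B=0, C=0). One shortest path:
  1. empty(A) -> (A=0 B=0 C=0)
  2. fill(C) -> (A=0 B=0 C=11)
  3. pour(C -> A) -> (A=7 B=0 C=4)
  4. empty(A) -> (A=0 B=0 C=4)
  5. pour(C -> B) -> (A=0 B=4 C=0)
Reached target in 5 moves.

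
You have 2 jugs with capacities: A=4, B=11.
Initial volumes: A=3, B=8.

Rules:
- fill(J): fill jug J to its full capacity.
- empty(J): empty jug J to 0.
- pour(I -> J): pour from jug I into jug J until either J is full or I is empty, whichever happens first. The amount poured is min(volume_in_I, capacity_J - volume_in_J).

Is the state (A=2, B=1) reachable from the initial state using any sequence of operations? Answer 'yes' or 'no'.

Answer: no

Derivation:
BFS explored all 31 reachable states.
Reachable set includes: (0,0), (0,1), (0,2), (0,3), (0,4), (0,5), (0,6), (0,7), (0,8), (0,9), (0,10), (0,11) ...
Target (A=2, B=1) not in reachable set → no.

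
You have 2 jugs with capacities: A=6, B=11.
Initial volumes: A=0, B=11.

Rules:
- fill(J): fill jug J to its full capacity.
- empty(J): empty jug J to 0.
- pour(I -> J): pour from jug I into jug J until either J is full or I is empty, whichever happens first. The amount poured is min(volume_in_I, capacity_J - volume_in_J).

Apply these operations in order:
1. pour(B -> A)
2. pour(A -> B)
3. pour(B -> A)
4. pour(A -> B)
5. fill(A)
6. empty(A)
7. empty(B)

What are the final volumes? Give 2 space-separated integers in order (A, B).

Answer: 0 0

Derivation:
Step 1: pour(B -> A) -> (A=6 B=5)
Step 2: pour(A -> B) -> (A=0 B=11)
Step 3: pour(B -> A) -> (A=6 B=5)
Step 4: pour(A -> B) -> (A=0 B=11)
Step 5: fill(A) -> (A=6 B=11)
Step 6: empty(A) -> (A=0 B=11)
Step 7: empty(B) -> (A=0 B=0)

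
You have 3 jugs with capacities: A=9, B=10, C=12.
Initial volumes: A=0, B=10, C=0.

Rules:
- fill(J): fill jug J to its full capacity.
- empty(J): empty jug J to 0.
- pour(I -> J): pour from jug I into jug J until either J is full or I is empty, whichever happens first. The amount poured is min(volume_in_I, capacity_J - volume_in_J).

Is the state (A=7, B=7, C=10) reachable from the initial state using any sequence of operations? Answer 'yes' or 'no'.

BFS explored all 638 reachable states.
Reachable set includes: (0,0,0), (0,0,1), (0,0,2), (0,0,3), (0,0,4), (0,0,5), (0,0,6), (0,0,7), (0,0,8), (0,0,9), (0,0,10), (0,0,11) ...
Target (A=7, B=7, C=10) not in reachable set → no.

Answer: no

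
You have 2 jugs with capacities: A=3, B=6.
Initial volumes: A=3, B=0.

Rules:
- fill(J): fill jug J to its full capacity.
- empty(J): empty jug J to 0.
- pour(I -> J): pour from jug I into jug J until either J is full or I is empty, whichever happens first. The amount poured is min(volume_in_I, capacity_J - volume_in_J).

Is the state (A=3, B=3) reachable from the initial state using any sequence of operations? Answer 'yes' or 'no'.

Answer: yes

Derivation:
BFS from (A=3, B=0):
  1. pour(A -> B) -> (A=0 B=3)
  2. fill(A) -> (A=3 B=3)
Target reached → yes.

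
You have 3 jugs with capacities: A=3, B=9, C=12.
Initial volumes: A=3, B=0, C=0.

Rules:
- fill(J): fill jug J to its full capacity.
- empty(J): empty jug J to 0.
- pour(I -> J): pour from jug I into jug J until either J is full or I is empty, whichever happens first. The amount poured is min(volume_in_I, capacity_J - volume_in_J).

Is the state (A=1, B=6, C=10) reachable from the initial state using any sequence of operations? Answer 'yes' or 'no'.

Answer: no

Derivation:
BFS explored all 40 reachable states.
Reachable set includes: (0,0,0), (0,0,3), (0,0,6), (0,0,9), (0,0,12), (0,3,0), (0,3,3), (0,3,6), (0,3,9), (0,3,12), (0,6,0), (0,6,3) ...
Target (A=1, B=6, C=10) not in reachable set → no.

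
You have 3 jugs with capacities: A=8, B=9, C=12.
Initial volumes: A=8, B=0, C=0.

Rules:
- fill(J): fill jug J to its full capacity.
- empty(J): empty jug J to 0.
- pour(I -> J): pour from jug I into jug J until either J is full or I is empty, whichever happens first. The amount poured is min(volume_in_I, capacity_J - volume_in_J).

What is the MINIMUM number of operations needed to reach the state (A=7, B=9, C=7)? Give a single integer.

Answer: 8

Derivation:
BFS from (A=8, B=0, C=0). One shortest path:
  1. fill(C) -> (A=8 B=0 C=12)
  2. pour(A -> B) -> (A=0 B=8 C=12)
  3. pour(C -> A) -> (A=8 B=8 C=4)
  4. pour(A -> B) -> (A=7 B=9 C=4)
  5. empty(B) -> (A=7 B=0 C=4)
  6. pour(C -> B) -> (A=7 B=4 C=0)
  7. fill(C) -> (A=7 B=4 C=12)
  8. pour(C -> B) -> (A=7 B=9 C=7)
Reached target in 8 moves.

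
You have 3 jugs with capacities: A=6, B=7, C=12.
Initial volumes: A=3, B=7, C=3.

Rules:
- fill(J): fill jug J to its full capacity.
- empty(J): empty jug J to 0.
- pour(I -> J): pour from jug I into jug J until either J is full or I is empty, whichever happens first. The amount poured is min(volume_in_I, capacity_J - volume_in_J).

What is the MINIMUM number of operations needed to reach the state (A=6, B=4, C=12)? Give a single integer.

BFS from (A=3, B=7, C=3). One shortest path:
  1. fill(C) -> (A=3 B=7 C=12)
  2. pour(B -> A) -> (A=6 B=4 C=12)
Reached target in 2 moves.

Answer: 2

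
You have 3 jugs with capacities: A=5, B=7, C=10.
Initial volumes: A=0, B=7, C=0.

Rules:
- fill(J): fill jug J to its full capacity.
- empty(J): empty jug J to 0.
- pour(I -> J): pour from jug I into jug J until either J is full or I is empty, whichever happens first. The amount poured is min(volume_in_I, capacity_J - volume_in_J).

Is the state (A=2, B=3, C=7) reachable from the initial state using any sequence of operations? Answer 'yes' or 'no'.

Answer: no

Derivation:
BFS explored all 312 reachable states.
Reachable set includes: (0,0,0), (0,0,1), (0,0,2), (0,0,3), (0,0,4), (0,0,5), (0,0,6), (0,0,7), (0,0,8), (0,0,9), (0,0,10), (0,1,0) ...
Target (A=2, B=3, C=7) not in reachable set → no.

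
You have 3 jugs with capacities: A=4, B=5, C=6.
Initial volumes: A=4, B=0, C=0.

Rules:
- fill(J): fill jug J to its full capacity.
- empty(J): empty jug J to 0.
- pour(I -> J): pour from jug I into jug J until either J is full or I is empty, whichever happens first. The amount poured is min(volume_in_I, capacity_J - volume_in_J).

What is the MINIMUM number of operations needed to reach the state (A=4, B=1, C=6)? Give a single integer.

BFS from (A=4, B=0, C=0). One shortest path:
  1. empty(A) -> (A=0 B=0 C=0)
  2. fill(B) -> (A=0 B=5 C=0)
  3. fill(C) -> (A=0 B=5 C=6)
  4. pour(B -> A) -> (A=4 B=1 C=6)
Reached target in 4 moves.

Answer: 4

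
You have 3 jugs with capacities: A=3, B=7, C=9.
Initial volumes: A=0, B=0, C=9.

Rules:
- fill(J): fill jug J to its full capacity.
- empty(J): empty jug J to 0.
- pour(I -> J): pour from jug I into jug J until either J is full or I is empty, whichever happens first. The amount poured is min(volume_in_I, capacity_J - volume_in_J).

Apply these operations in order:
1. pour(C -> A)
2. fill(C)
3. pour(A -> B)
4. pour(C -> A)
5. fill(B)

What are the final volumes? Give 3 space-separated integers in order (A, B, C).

Step 1: pour(C -> A) -> (A=3 B=0 C=6)
Step 2: fill(C) -> (A=3 B=0 C=9)
Step 3: pour(A -> B) -> (A=0 B=3 C=9)
Step 4: pour(C -> A) -> (A=3 B=3 C=6)
Step 5: fill(B) -> (A=3 B=7 C=6)

Answer: 3 7 6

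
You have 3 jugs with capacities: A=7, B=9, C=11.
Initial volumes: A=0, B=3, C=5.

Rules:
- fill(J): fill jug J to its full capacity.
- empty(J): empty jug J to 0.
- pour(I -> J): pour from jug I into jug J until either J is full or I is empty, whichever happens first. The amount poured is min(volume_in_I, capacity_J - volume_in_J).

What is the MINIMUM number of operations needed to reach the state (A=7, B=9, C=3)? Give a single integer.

BFS from (A=0, B=3, C=5). One shortest path:
  1. fill(A) -> (A=7 B=3 C=5)
  2. empty(C) -> (A=7 B=3 C=0)
  3. pour(B -> C) -> (A=7 B=0 C=3)
  4. fill(B) -> (A=7 B=9 C=3)
Reached target in 4 moves.

Answer: 4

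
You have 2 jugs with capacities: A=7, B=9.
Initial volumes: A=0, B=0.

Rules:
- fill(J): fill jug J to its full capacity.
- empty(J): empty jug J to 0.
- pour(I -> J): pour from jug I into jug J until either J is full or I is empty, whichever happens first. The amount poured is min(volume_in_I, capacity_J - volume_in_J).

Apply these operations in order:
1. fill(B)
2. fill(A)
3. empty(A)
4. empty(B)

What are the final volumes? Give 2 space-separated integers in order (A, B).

Answer: 0 0

Derivation:
Step 1: fill(B) -> (A=0 B=9)
Step 2: fill(A) -> (A=7 B=9)
Step 3: empty(A) -> (A=0 B=9)
Step 4: empty(B) -> (A=0 B=0)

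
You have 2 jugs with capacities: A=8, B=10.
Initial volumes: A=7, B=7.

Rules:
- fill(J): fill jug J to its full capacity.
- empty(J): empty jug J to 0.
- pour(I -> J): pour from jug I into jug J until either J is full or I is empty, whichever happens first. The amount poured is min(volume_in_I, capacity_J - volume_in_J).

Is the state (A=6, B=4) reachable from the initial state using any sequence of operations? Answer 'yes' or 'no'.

Answer: no

Derivation:
BFS explored all 37 reachable states.
Reachable set includes: (0,0), (0,1), (0,2), (0,3), (0,4), (0,5), (0,6), (0,7), (0,8), (0,9), (0,10), (1,0) ...
Target (A=6, B=4) not in reachable set → no.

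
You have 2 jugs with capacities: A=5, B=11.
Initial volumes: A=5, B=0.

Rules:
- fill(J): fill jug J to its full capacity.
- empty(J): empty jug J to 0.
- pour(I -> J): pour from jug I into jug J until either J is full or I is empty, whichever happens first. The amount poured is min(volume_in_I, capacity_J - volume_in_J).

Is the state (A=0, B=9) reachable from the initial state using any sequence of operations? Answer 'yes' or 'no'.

Answer: yes

Derivation:
BFS from (A=5, B=0):
  1. pour(A -> B) -> (A=0 B=5)
  2. fill(A) -> (A=5 B=5)
  3. pour(A -> B) -> (A=0 B=10)
  4. fill(A) -> (A=5 B=10)
  5. pour(A -> B) -> (A=4 B=11)
  6. empty(B) -> (A=4 B=0)
  7. pour(A -> B) -> (A=0 B=4)
  8. fill(A) -> (A=5 B=4)
  9. pour(A -> B) -> (A=0 B=9)
Target reached → yes.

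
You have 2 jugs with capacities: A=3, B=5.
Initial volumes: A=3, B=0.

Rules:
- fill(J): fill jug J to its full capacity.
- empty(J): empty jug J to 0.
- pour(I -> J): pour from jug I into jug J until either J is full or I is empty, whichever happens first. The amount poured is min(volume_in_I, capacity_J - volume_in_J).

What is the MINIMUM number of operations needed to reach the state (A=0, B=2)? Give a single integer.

BFS from (A=3, B=0). One shortest path:
  1. empty(A) -> (A=0 B=0)
  2. fill(B) -> (A=0 B=5)
  3. pour(B -> A) -> (A=3 B=2)
  4. empty(A) -> (A=0 B=2)
Reached target in 4 moves.

Answer: 4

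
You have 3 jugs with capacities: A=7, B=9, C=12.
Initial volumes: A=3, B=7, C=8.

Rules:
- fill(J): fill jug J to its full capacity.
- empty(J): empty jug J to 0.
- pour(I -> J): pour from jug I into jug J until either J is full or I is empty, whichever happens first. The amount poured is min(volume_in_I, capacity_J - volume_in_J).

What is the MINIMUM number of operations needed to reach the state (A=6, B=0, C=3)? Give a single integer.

BFS from (A=3, B=7, C=8). One shortest path:
  1. pour(B -> C) -> (A=3 B=3 C=12)
  2. pour(B -> A) -> (A=6 B=0 C=12)
  3. pour(C -> B) -> (A=6 B=9 C=3)
  4. empty(B) -> (A=6 B=0 C=3)
Reached target in 4 moves.

Answer: 4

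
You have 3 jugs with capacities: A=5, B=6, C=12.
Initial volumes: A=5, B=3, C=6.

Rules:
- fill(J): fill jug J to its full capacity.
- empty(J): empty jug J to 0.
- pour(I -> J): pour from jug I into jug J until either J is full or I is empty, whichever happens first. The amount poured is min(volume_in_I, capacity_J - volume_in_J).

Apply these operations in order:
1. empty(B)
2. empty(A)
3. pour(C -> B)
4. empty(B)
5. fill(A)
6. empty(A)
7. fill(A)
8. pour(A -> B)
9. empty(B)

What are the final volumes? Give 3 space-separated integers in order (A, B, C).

Step 1: empty(B) -> (A=5 B=0 C=6)
Step 2: empty(A) -> (A=0 B=0 C=6)
Step 3: pour(C -> B) -> (A=0 B=6 C=0)
Step 4: empty(B) -> (A=0 B=0 C=0)
Step 5: fill(A) -> (A=5 B=0 C=0)
Step 6: empty(A) -> (A=0 B=0 C=0)
Step 7: fill(A) -> (A=5 B=0 C=0)
Step 8: pour(A -> B) -> (A=0 B=5 C=0)
Step 9: empty(B) -> (A=0 B=0 C=0)

Answer: 0 0 0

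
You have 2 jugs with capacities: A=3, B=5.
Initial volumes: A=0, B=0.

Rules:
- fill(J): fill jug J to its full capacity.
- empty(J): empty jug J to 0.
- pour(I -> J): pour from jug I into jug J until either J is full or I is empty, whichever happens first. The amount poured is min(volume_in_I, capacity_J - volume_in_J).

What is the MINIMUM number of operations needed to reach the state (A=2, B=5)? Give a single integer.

Answer: 5

Derivation:
BFS from (A=0, B=0). One shortest path:
  1. fill(B) -> (A=0 B=5)
  2. pour(B -> A) -> (A=3 B=2)
  3. empty(A) -> (A=0 B=2)
  4. pour(B -> A) -> (A=2 B=0)
  5. fill(B) -> (A=2 B=5)
Reached target in 5 moves.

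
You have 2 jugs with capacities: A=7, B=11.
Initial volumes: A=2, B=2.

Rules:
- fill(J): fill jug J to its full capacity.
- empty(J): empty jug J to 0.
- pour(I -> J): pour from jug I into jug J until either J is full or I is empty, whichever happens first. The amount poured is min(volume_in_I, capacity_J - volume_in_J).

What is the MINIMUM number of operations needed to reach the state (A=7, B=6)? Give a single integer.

BFS from (A=2, B=2). One shortest path:
  1. fill(B) -> (A=2 B=11)
  2. pour(B -> A) -> (A=7 B=6)
Reached target in 2 moves.

Answer: 2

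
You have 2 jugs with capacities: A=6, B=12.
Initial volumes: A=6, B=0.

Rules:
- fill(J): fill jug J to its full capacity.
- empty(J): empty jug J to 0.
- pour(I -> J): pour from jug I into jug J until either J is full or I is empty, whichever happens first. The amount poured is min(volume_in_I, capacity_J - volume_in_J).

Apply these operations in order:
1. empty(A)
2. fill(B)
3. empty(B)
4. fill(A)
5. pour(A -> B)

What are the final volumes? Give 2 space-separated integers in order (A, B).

Step 1: empty(A) -> (A=0 B=0)
Step 2: fill(B) -> (A=0 B=12)
Step 3: empty(B) -> (A=0 B=0)
Step 4: fill(A) -> (A=6 B=0)
Step 5: pour(A -> B) -> (A=0 B=6)

Answer: 0 6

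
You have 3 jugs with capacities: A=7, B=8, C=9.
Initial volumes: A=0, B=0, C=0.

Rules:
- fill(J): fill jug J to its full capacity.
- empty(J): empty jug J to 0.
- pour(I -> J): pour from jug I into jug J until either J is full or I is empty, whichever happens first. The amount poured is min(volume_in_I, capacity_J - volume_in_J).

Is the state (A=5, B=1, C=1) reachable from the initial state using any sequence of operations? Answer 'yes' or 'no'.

BFS explored all 384 reachable states.
Reachable set includes: (0,0,0), (0,0,1), (0,0,2), (0,0,3), (0,0,4), (0,0,5), (0,0,6), (0,0,7), (0,0,8), (0,0,9), (0,1,0), (0,1,1) ...
Target (A=5, B=1, C=1) not in reachable set → no.

Answer: no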